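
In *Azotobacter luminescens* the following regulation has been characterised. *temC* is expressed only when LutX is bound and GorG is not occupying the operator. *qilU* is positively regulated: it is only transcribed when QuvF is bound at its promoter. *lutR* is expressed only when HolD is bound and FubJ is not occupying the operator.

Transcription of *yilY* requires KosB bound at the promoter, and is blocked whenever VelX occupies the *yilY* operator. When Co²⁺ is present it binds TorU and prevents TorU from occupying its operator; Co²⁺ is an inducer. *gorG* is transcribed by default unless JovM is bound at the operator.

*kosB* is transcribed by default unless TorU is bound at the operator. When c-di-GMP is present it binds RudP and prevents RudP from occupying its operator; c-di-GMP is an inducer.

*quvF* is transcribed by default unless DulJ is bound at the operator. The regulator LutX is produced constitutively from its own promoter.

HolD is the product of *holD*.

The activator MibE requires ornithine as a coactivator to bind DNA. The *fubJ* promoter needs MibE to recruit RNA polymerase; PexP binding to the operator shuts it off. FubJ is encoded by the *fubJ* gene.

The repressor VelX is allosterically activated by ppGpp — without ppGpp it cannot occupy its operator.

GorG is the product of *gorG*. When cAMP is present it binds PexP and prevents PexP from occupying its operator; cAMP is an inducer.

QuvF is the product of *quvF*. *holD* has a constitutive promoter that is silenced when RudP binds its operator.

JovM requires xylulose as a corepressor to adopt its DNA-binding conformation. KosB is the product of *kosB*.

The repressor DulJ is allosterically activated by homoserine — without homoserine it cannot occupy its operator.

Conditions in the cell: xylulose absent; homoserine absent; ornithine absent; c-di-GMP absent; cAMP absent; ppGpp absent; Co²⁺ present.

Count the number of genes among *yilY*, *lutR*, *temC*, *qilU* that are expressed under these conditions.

ppGpp is absent, so VelX is inactive.
Co²⁺ is present, so TorU is inactive.
With no repressor bound, *kosB* is transcribed.
So KosB is produced and active.
No repressor is bound and KosB is active, so *yilY* is transcribed.
→ *yilY* is ON.
c-di-GMP is absent, so RudP is active.
With repressor RudP bound, *holD* is not transcribed.
So HolD is not produced.
cAMP is absent, so PexP is active.
Ornithine is absent, so MibE is inactive.
With repressor PexP bound, *fubJ* is not transcribed.
So FubJ is not produced.
Required activator HolD is absent, so *lutR* is not transcribed.
→ *lutR* is OFF.
LutX is produced constitutively and is active.
Xylulose is absent, so JovM is inactive.
With no repressor bound, *gorG* is transcribed.
So GorG is produced and active.
With repressor GorG bound, *temC* is not transcribed.
→ *temC* is OFF.
Homoserine is absent, so DulJ is inactive.
With no repressor bound, *quvF* is transcribed.
So QuvF is produced and active.
No repressor is bound and QuvF is active, so *qilU* is transcribed.
→ *qilU* is ON.
2 of the 4 genes are transcribed.

2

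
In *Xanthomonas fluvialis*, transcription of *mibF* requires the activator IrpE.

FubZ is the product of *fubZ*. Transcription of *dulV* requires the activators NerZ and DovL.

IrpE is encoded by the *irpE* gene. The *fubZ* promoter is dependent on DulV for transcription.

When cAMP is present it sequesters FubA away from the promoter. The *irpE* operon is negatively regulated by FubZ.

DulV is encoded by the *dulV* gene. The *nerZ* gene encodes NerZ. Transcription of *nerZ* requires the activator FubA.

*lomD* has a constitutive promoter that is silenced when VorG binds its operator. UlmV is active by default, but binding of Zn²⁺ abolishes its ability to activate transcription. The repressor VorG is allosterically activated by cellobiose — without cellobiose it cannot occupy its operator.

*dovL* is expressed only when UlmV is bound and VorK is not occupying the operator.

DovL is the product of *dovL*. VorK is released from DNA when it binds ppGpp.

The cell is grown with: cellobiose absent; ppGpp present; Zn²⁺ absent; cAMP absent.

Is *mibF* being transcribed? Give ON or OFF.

OFF

cAMP is absent, so FubA is active.
No repressor is bound and FubA is active, so *nerZ* is transcribed.
So NerZ is produced and active.
ppGpp is present, so VorK is inactive.
Zn²⁺ is absent, so UlmV is active.
No repressor is bound and UlmV is active, so *dovL* is transcribed.
So DovL is produced and active.
No repressor is bound and NerZ and DovL are active, so *dulV* is transcribed.
So DulV is produced and active.
No repressor is bound and DulV is active, so *fubZ* is transcribed.
So FubZ is produced and active.
With repressor FubZ bound, *irpE* is not transcribed.
So IrpE is not produced.
Required activator IrpE is absent, so *mibF* is not transcribed.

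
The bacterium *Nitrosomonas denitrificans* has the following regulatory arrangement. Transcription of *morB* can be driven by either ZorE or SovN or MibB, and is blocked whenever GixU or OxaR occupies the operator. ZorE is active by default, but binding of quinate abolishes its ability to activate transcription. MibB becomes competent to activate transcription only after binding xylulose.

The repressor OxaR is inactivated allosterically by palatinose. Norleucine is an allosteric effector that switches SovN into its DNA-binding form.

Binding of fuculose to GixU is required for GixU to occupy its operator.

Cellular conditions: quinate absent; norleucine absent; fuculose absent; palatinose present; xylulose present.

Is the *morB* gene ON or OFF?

Fuculose is absent, so GixU is inactive.
Quinate is absent, so ZorE is active.
Palatinose is present, so OxaR is inactive.
Norleucine is absent, so SovN is inactive.
Xylulose is present, so MibB is active.
Activator ZorE is present, so *morB* is transcribed.

ON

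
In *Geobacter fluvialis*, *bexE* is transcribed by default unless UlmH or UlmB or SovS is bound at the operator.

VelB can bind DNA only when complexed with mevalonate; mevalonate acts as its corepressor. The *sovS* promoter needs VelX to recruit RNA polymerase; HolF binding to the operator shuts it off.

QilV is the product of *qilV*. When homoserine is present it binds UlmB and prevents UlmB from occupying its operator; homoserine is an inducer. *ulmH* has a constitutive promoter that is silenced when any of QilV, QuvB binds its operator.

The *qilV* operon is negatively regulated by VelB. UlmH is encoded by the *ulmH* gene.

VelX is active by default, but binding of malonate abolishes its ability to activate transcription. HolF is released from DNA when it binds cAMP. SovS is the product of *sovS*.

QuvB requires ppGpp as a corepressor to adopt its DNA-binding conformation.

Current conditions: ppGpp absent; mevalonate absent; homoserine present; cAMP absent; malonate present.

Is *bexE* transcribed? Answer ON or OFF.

Mevalonate is absent, so VelB is inactive.
With no repressor bound, *qilV* is transcribed.
So QilV is produced and active.
ppGpp is absent, so QuvB is inactive.
With repressor QilV bound, *ulmH* is not transcribed.
So UlmH is not produced.
Homoserine is present, so UlmB is inactive.
Malonate is present, so VelX is inactive.
cAMP is absent, so HolF is active.
With repressor HolF bound, *sovS* is not transcribed.
So SovS is not produced.
With no repressor bound, *bexE* is transcribed.

ON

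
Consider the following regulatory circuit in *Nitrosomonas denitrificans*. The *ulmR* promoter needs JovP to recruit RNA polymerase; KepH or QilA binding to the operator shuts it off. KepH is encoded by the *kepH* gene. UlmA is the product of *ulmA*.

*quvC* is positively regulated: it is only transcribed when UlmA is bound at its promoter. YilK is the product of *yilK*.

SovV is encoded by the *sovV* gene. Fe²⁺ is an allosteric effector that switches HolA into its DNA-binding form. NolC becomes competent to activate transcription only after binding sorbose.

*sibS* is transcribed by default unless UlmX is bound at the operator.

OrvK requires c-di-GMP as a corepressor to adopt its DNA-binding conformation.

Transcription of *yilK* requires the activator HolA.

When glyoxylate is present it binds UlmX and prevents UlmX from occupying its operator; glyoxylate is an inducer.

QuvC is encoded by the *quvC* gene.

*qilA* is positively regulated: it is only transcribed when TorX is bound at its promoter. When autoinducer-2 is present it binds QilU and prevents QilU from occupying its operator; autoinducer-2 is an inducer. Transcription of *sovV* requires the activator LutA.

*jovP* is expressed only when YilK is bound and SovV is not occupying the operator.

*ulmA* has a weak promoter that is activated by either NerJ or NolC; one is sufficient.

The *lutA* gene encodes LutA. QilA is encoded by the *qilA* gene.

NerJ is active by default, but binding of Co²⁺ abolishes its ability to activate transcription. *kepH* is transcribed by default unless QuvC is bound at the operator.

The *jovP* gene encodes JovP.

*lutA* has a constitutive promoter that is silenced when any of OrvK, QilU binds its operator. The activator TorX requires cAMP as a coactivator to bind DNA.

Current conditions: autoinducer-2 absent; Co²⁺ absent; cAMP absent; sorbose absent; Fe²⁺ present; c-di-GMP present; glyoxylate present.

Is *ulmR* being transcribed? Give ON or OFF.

ON

Fe²⁺ is present, so HolA is active.
No repressor is bound and HolA is active, so *yilK* is transcribed.
So YilK is produced and active.
c-di-GMP is present, so OrvK is active.
Autoinducer-2 is absent, so QilU is active.
With repressor OrvK bound, *lutA* is not transcribed.
So LutA is not produced.
Required activator LutA is absent, so *sovV* is not transcribed.
So SovV is not produced.
No repressor is bound and YilK is active, so *jovP* is transcribed.
So JovP is produced and active.
Co²⁺ is absent, so NerJ is active.
Sorbose is absent, so NolC is inactive.
Activator NerJ is present, so *ulmA* is transcribed.
So UlmA is produced and active.
No repressor is bound and UlmA is active, so *quvC* is transcribed.
So QuvC is produced and active.
With repressor QuvC bound, *kepH* is not transcribed.
So KepH is not produced.
cAMP is absent, so TorX is inactive.
Required activator TorX is absent, so *qilA* is not transcribed.
So QilA is not produced.
No repressor is bound and JovP is active, so *ulmR* is transcribed.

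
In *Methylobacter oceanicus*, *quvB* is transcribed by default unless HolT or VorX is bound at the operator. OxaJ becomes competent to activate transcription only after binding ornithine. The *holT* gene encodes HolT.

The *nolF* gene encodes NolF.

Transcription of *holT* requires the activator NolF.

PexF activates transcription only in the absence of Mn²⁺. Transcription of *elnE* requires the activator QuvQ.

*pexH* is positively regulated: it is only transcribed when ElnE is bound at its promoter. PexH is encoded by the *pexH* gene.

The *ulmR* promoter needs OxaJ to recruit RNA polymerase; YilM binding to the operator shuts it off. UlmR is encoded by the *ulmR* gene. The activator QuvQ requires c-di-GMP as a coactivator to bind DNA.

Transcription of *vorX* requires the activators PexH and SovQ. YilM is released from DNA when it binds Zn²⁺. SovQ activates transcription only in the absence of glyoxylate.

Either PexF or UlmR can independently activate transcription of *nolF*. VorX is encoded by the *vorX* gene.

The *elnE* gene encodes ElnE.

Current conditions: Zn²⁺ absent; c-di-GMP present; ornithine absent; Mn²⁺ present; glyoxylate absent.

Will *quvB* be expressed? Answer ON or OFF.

OFF

Mn²⁺ is present, so PexF is inactive.
Ornithine is absent, so OxaJ is inactive.
Zn²⁺ is absent, so YilM is active.
With repressor YilM bound, *ulmR* is not transcribed.
So UlmR is not produced.
No activator is available at the *nolF* promoter, so *nolF* is not transcribed.
So NolF is not produced.
Required activator NolF is absent, so *holT* is not transcribed.
So HolT is not produced.
c-di-GMP is present, so QuvQ is active.
No repressor is bound and QuvQ is active, so *elnE* is transcribed.
So ElnE is produced and active.
No repressor is bound and ElnE is active, so *pexH* is transcribed.
So PexH is produced and active.
Glyoxylate is absent, so SovQ is active.
No repressor is bound and PexH and SovQ are active, so *vorX* is transcribed.
So VorX is produced and active.
With repressor VorX bound, *quvB* is not transcribed.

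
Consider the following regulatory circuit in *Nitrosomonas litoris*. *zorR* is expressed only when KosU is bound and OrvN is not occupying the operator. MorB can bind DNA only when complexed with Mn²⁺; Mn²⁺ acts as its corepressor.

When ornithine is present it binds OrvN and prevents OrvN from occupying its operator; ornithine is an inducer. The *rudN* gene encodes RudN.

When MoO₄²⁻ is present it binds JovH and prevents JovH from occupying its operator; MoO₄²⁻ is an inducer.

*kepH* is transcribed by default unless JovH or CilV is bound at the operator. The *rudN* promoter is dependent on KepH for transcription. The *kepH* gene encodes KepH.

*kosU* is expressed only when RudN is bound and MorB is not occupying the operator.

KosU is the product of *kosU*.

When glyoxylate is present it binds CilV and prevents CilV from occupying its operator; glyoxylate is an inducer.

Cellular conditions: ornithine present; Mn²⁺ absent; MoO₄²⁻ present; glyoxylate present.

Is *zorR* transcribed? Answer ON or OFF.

ON

Mn²⁺ is absent, so MorB is inactive.
MoO₄²⁻ is present, so JovH is inactive.
Glyoxylate is present, so CilV is inactive.
With no repressor bound, *kepH* is transcribed.
So KepH is produced and active.
No repressor is bound and KepH is active, so *rudN* is transcribed.
So RudN is produced and active.
No repressor is bound and RudN is active, so *kosU* is transcribed.
So KosU is produced and active.
Ornithine is present, so OrvN is inactive.
No repressor is bound and KosU is active, so *zorR* is transcribed.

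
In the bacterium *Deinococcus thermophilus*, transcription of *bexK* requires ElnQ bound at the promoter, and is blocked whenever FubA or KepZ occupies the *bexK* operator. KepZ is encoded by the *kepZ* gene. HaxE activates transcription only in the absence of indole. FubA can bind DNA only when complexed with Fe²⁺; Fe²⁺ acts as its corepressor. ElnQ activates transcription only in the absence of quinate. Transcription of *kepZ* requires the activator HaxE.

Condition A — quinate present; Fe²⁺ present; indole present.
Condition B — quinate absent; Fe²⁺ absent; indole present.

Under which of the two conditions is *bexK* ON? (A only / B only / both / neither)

Condition A:
Quinate is present, so ElnQ is inactive.
Fe²⁺ is present, so FubA is active.
Indole is present, so HaxE is inactive.
Required activator HaxE is absent, so *kepZ* is not transcribed.
So KepZ is not produced.
With repressor FubA bound, *bexK* is not transcribed.
→ *bexK* is OFF in A.
Condition B:
Quinate is absent, so ElnQ is active.
Fe²⁺ is absent, so FubA is inactive.
Indole is present, so HaxE is inactive.
Required activator HaxE is absent, so *kepZ* is not transcribed.
So KepZ is not produced.
No repressor is bound and ElnQ is active, so *bexK* is transcribed.
→ *bexK* is ON in B.

B only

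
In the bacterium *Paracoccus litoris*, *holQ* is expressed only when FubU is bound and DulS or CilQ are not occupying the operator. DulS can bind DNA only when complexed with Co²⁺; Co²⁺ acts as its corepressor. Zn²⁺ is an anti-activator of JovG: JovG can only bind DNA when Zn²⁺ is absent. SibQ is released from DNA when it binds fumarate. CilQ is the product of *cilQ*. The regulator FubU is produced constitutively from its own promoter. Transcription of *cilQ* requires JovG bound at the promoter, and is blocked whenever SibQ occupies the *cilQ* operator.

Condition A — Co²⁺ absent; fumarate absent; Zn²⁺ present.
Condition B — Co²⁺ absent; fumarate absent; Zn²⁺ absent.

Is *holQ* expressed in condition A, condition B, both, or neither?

both

Condition A:
Co²⁺ is absent, so DulS is inactive.
Fumarate is absent, so SibQ is active.
Zn²⁺ is present, so JovG is inactive.
With repressor SibQ bound, *cilQ* is not transcribed.
So CilQ is not produced.
FubU is produced constitutively and is active.
No repressor is bound and FubU is active, so *holQ* is transcribed.
→ *holQ* is ON in A.
Condition B:
Co²⁺ is absent, so DulS is inactive.
Fumarate is absent, so SibQ is active.
Zn²⁺ is absent, so JovG is active.
With repressor SibQ bound, *cilQ* is not transcribed.
So CilQ is not produced.
FubU is produced constitutively and is active.
No repressor is bound and FubU is active, so *holQ* is transcribed.
→ *holQ* is ON in B.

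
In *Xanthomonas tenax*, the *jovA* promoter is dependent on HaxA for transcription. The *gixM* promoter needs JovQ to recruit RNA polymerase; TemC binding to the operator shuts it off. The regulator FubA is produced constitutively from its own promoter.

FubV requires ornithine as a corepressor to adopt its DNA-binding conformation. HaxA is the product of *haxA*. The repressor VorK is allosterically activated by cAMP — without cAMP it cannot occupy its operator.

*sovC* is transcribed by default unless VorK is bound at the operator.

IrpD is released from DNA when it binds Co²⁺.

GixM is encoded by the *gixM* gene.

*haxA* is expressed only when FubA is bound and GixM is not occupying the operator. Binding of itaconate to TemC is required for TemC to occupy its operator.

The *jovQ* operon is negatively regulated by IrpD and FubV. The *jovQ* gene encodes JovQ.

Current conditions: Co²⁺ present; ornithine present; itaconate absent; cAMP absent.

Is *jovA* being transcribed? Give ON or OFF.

ON

Co²⁺ is present, so IrpD is inactive.
Ornithine is present, so FubV is active.
With repressor FubV bound, *jovQ* is not transcribed.
So JovQ is not produced.
Itaconate is absent, so TemC is inactive.
Required activator JovQ is absent, so *gixM* is not transcribed.
So GixM is not produced.
FubA is produced constitutively and is active.
No repressor is bound and FubA is active, so *haxA* is transcribed.
So HaxA is produced and active.
No repressor is bound and HaxA is active, so *jovA* is transcribed.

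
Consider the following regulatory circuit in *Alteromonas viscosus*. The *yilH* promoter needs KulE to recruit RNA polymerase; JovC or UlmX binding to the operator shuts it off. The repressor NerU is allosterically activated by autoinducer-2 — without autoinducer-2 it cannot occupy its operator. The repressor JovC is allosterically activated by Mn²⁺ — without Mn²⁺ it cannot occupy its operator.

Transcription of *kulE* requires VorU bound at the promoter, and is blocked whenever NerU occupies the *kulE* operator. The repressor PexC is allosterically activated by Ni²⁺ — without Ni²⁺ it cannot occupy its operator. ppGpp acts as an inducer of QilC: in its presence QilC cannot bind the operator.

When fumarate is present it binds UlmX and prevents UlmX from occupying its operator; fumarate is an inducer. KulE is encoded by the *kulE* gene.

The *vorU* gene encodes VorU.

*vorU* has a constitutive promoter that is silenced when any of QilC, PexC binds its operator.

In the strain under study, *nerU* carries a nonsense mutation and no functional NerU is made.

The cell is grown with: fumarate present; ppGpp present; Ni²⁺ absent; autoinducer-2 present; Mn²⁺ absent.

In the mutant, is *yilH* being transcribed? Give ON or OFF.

ON

Mn²⁺ is absent, so JovC is inactive.
NerU is non-functional in this strain, so it has no effect.
ppGpp is present, so QilC is inactive.
Ni²⁺ is absent, so PexC is inactive.
With no repressor bound, *vorU* is transcribed.
So VorU is produced and active.
No repressor is bound and VorU is active, so *kulE* is transcribed.
So KulE is produced and active.
Fumarate is present, so UlmX is inactive.
No repressor is bound and KulE is active, so *yilH* is transcribed.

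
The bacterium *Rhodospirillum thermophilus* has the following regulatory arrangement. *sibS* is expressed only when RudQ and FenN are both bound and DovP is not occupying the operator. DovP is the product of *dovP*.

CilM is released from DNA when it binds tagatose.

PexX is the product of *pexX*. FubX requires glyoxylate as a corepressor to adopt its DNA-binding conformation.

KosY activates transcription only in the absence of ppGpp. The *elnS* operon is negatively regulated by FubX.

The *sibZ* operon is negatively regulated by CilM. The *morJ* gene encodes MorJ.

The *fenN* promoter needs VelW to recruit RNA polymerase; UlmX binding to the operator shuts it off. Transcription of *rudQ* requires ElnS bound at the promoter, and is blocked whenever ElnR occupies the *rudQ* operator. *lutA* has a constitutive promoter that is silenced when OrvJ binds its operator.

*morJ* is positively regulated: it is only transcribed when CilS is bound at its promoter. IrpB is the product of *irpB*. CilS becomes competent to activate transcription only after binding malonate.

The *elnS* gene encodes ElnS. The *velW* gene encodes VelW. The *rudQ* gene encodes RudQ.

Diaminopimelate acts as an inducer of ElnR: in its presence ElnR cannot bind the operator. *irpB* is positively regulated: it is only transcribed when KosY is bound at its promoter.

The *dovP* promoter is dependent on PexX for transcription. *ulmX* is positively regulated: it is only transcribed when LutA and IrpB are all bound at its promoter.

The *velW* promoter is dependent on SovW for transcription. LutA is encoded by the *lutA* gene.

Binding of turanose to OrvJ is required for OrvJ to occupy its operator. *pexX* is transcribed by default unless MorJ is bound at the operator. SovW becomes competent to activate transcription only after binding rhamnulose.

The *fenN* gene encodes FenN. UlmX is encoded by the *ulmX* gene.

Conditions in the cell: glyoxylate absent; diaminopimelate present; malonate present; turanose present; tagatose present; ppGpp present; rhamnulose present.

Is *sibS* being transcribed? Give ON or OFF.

ON

Glyoxylate is absent, so FubX is inactive.
With no repressor bound, *elnS* is transcribed.
So ElnS is produced and active.
Diaminopimelate is present, so ElnR is inactive.
No repressor is bound and ElnS is active, so *rudQ* is transcribed.
So RudQ is produced and active.
Turanose is present, so OrvJ is active.
With repressor OrvJ bound, *lutA* is not transcribed.
So LutA is not produced.
ppGpp is present, so KosY is inactive.
Required activator KosY is absent, so *irpB* is not transcribed.
So IrpB is not produced.
Required activator LutA is absent, so *ulmX* is not transcribed.
So UlmX is not produced.
Rhamnulose is present, so SovW is active.
No repressor is bound and SovW is active, so *velW* is transcribed.
So VelW is produced and active.
No repressor is bound and VelW is active, so *fenN* is transcribed.
So FenN is produced and active.
Malonate is present, so CilS is active.
No repressor is bound and CilS is active, so *morJ* is transcribed.
So MorJ is produced and active.
With repressor MorJ bound, *pexX* is not transcribed.
So PexX is not produced.
Required activator PexX is absent, so *dovP* is not transcribed.
So DovP is not produced.
No repressor is bound and RudQ and FenN are active, so *sibS* is transcribed.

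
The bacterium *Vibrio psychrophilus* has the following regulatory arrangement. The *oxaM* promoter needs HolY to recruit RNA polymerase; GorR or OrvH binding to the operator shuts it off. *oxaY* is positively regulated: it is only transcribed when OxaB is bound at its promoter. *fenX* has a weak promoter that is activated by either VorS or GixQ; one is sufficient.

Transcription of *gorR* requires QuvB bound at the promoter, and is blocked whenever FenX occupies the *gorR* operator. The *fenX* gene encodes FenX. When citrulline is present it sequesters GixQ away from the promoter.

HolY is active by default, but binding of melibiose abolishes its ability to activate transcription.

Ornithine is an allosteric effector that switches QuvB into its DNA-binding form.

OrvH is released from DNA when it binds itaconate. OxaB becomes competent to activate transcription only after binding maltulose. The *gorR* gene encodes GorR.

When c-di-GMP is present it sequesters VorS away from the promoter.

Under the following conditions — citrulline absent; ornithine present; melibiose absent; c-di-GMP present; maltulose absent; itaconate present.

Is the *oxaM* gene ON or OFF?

ON

Ornithine is present, so QuvB is active.
c-di-GMP is present, so VorS is inactive.
Citrulline is absent, so GixQ is active.
Activator GixQ is present, so *fenX* is transcribed.
So FenX is produced and active.
With repressor FenX bound, *gorR* is not transcribed.
So GorR is not produced.
Melibiose is absent, so HolY is active.
Itaconate is present, so OrvH is inactive.
No repressor is bound and HolY is active, so *oxaM* is transcribed.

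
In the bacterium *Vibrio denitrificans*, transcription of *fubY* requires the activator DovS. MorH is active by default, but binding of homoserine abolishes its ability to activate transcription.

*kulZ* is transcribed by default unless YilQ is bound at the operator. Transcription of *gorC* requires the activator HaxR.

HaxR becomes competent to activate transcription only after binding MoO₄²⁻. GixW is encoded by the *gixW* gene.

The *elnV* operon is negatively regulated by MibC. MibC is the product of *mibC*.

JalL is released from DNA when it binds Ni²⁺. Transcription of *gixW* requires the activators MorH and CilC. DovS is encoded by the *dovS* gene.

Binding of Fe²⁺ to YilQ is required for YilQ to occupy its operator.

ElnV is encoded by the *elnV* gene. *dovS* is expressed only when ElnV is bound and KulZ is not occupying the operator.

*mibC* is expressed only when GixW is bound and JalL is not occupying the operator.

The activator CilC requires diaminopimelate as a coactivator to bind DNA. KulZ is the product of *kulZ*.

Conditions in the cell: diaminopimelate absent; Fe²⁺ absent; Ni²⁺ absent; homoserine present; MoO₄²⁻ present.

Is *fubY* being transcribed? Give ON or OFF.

Homoserine is present, so MorH is inactive.
Diaminopimelate is absent, so CilC is inactive.
Required activator MorH is absent, so *gixW* is not transcribed.
So GixW is not produced.
Ni²⁺ is absent, so JalL is active.
With repressor JalL bound, *mibC* is not transcribed.
So MibC is not produced.
With no repressor bound, *elnV* is transcribed.
So ElnV is produced and active.
Fe²⁺ is absent, so YilQ is inactive.
With no repressor bound, *kulZ* is transcribed.
So KulZ is produced and active.
With repressor KulZ bound, *dovS* is not transcribed.
So DovS is not produced.
Required activator DovS is absent, so *fubY* is not transcribed.

OFF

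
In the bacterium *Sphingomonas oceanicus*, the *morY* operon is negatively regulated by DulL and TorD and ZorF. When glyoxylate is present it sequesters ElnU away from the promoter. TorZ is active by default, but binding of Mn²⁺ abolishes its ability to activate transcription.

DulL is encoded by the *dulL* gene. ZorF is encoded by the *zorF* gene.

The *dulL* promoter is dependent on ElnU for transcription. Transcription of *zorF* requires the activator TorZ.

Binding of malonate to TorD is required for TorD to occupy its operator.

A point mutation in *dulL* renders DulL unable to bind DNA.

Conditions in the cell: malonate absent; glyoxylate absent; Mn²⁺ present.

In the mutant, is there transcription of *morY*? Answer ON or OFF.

DulL is non-functional in this strain, so it has no effect.
Malonate is absent, so TorD is inactive.
Mn²⁺ is present, so TorZ is inactive.
Required activator TorZ is absent, so *zorF* is not transcribed.
So ZorF is not produced.
With no repressor bound, *morY* is transcribed.

ON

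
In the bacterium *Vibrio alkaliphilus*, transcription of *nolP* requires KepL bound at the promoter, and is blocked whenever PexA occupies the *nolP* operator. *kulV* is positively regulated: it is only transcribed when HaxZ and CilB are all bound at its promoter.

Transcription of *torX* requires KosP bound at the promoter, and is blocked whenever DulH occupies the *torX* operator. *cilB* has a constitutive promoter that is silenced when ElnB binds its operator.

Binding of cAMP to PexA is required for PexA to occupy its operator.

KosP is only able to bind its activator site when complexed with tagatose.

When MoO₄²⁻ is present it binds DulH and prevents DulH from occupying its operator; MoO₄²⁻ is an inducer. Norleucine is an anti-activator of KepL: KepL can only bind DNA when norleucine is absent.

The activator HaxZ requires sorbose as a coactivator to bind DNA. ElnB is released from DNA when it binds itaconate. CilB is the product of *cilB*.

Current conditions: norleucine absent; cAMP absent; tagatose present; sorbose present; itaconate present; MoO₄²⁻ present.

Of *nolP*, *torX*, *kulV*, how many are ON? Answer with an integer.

cAMP is absent, so PexA is inactive.
Norleucine is absent, so KepL is active.
No repressor is bound and KepL is active, so *nolP* is transcribed.
→ *nolP* is ON.
Tagatose is present, so KosP is active.
MoO₄²⁻ is present, so DulH is inactive.
No repressor is bound and KosP is active, so *torX* is transcribed.
→ *torX* is ON.
Sorbose is present, so HaxZ is active.
Itaconate is present, so ElnB is inactive.
With no repressor bound, *cilB* is transcribed.
So CilB is produced and active.
No repressor is bound and HaxZ and CilB are active, so *kulV* is transcribed.
→ *kulV* is ON.
3 of the 3 genes are transcribed.

3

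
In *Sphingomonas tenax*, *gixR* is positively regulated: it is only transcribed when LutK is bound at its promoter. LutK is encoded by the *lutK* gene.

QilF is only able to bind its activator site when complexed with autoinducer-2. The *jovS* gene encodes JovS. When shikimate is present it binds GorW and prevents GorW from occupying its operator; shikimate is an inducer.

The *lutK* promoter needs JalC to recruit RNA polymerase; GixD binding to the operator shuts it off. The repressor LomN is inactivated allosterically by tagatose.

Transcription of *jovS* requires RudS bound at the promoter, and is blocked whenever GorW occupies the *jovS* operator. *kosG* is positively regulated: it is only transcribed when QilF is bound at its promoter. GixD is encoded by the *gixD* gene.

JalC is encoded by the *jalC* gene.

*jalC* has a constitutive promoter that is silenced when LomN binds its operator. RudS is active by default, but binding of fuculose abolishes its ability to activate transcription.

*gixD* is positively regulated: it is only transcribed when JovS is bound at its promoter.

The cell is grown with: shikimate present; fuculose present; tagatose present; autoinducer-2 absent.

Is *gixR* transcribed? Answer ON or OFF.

Fuculose is present, so RudS is inactive.
Shikimate is present, so GorW is inactive.
Required activator RudS is absent, so *jovS* is not transcribed.
So JovS is not produced.
Required activator JovS is absent, so *gixD* is not transcribed.
So GixD is not produced.
Tagatose is present, so LomN is inactive.
With no repressor bound, *jalC* is transcribed.
So JalC is produced and active.
No repressor is bound and JalC is active, so *lutK* is transcribed.
So LutK is produced and active.
No repressor is bound and LutK is active, so *gixR* is transcribed.

ON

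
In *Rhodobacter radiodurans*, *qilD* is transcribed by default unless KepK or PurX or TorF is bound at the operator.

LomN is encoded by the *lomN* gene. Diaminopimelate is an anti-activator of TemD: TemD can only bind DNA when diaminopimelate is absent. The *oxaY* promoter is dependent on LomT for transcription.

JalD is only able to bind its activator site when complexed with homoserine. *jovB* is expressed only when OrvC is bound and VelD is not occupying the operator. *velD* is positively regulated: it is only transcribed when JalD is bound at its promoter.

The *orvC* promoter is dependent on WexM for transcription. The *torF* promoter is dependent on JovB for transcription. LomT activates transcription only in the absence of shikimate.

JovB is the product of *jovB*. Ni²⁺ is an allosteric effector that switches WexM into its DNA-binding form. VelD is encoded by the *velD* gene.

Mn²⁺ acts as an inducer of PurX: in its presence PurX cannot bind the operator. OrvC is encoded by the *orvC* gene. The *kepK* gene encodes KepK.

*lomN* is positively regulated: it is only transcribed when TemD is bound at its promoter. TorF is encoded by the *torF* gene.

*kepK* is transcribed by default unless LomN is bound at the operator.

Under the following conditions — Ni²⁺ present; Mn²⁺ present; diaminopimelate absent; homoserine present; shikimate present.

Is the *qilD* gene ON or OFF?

Diaminopimelate is absent, so TemD is active.
No repressor is bound and TemD is active, so *lomN* is transcribed.
So LomN is produced and active.
With repressor LomN bound, *kepK* is not transcribed.
So KepK is not produced.
Mn²⁺ is present, so PurX is inactive.
Homoserine is present, so JalD is active.
No repressor is bound and JalD is active, so *velD* is transcribed.
So VelD is produced and active.
Ni²⁺ is present, so WexM is active.
No repressor is bound and WexM is active, so *orvC* is transcribed.
So OrvC is produced and active.
With repressor VelD bound, *jovB* is not transcribed.
So JovB is not produced.
Required activator JovB is absent, so *torF* is not transcribed.
So TorF is not produced.
With no repressor bound, *qilD* is transcribed.

ON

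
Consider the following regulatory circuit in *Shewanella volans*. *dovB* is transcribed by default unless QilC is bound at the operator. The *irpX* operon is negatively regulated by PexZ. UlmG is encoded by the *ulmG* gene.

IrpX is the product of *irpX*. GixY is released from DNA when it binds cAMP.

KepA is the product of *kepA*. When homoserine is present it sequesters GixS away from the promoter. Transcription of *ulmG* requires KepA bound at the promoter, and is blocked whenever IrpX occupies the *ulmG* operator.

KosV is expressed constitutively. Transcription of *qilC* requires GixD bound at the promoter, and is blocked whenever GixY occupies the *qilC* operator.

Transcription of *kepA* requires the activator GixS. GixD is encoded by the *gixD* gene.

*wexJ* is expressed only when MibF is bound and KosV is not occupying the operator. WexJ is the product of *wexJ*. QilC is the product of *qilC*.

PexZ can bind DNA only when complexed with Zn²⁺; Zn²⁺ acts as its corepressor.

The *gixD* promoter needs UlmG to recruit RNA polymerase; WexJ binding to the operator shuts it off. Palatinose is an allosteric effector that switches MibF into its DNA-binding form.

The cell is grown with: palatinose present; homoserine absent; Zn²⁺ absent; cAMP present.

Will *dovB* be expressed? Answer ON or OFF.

Homoserine is absent, so GixS is active.
No repressor is bound and GixS is active, so *kepA* is transcribed.
So KepA is produced and active.
Zn²⁺ is absent, so PexZ is inactive.
With no repressor bound, *irpX* is transcribed.
So IrpX is produced and active.
With repressor IrpX bound, *ulmG* is not transcribed.
So UlmG is not produced.
KosV is produced constitutively and is active.
Palatinose is present, so MibF is active.
With repressor KosV bound, *wexJ* is not transcribed.
So WexJ is not produced.
Required activator UlmG is absent, so *gixD* is not transcribed.
So GixD is not produced.
cAMP is present, so GixY is inactive.
Required activator GixD is absent, so *qilC* is not transcribed.
So QilC is not produced.
With no repressor bound, *dovB* is transcribed.

ON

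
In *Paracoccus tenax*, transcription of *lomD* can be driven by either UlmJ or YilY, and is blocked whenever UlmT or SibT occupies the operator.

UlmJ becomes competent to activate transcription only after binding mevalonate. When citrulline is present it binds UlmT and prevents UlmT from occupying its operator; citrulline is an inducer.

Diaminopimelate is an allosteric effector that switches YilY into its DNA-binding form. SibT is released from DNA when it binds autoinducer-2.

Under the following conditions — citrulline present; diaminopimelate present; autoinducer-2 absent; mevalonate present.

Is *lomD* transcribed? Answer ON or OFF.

Mevalonate is present, so UlmJ is active.
Diaminopimelate is present, so YilY is active.
Citrulline is present, so UlmT is inactive.
Autoinducer-2 is absent, so SibT is active.
With repressor SibT bound, *lomD* is not transcribed.

OFF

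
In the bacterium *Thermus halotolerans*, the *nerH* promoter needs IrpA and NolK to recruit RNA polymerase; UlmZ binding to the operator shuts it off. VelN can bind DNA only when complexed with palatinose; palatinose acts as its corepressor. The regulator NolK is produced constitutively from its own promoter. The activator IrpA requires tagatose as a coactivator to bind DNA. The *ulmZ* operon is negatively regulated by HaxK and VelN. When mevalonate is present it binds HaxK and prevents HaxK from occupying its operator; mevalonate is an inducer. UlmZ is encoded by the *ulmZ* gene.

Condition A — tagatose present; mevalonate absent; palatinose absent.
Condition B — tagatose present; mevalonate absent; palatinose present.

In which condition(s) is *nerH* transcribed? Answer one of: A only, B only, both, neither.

Condition A:
Tagatose is present, so IrpA is active.
NolK is produced constitutively and is active.
Mevalonate is absent, so HaxK is active.
Palatinose is absent, so VelN is inactive.
With repressor HaxK bound, *ulmZ* is not transcribed.
So UlmZ is not produced.
No repressor is bound and IrpA and NolK are active, so *nerH* is transcribed.
→ *nerH* is ON in A.
Condition B:
Tagatose is present, so IrpA is active.
NolK is produced constitutively and is active.
Mevalonate is absent, so HaxK is active.
Palatinose is present, so VelN is active.
With repressor HaxK bound, *ulmZ* is not transcribed.
So UlmZ is not produced.
No repressor is bound and IrpA and NolK are active, so *nerH* is transcribed.
→ *nerH* is ON in B.

both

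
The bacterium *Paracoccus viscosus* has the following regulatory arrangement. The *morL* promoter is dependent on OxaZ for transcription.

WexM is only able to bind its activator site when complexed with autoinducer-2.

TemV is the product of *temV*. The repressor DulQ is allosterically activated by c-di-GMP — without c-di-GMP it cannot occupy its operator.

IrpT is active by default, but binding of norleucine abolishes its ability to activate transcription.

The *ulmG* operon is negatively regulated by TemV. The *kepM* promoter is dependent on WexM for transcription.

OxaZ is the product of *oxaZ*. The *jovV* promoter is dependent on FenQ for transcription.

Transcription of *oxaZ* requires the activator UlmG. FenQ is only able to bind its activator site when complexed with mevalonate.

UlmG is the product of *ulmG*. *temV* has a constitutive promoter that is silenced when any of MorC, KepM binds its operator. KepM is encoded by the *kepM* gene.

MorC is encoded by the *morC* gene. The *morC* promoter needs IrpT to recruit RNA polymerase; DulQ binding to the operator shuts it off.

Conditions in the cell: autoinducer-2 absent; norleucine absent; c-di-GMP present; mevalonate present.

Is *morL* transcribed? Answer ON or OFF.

OFF

c-di-GMP is present, so DulQ is active.
Norleucine is absent, so IrpT is active.
With repressor DulQ bound, *morC* is not transcribed.
So MorC is not produced.
Autoinducer-2 is absent, so WexM is inactive.
Required activator WexM is absent, so *kepM* is not transcribed.
So KepM is not produced.
With no repressor bound, *temV* is transcribed.
So TemV is produced and active.
With repressor TemV bound, *ulmG* is not transcribed.
So UlmG is not produced.
Required activator UlmG is absent, so *oxaZ* is not transcribed.
So OxaZ is not produced.
Required activator OxaZ is absent, so *morL* is not transcribed.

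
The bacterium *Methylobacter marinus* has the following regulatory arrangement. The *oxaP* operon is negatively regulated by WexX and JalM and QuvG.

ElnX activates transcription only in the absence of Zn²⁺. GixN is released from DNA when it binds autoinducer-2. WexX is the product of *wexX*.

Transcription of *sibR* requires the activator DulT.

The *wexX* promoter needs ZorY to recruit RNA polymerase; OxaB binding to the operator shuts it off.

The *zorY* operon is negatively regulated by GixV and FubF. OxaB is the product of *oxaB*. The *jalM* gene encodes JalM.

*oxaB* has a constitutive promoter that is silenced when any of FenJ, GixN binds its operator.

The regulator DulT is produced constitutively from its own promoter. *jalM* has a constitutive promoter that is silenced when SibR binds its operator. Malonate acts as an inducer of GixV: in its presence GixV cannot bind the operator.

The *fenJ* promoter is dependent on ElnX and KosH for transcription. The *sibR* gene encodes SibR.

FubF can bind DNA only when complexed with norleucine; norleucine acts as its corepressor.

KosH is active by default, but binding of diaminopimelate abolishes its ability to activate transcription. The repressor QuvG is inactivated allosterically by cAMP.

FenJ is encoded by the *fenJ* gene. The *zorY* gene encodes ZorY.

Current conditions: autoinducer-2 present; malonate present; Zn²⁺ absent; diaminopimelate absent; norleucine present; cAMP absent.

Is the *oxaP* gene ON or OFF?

Zn²⁺ is absent, so ElnX is active.
Diaminopimelate is absent, so KosH is active.
No repressor is bound and ElnX and KosH are active, so *fenJ* is transcribed.
So FenJ is produced and active.
Autoinducer-2 is present, so GixN is inactive.
With repressor FenJ bound, *oxaB* is not transcribed.
So OxaB is not produced.
Malonate is present, so GixV is inactive.
Norleucine is present, so FubF is active.
With repressor FubF bound, *zorY* is not transcribed.
So ZorY is not produced.
Required activator ZorY is absent, so *wexX* is not transcribed.
So WexX is not produced.
DulT is produced constitutively and is active.
No repressor is bound and DulT is active, so *sibR* is transcribed.
So SibR is produced and active.
With repressor SibR bound, *jalM* is not transcribed.
So JalM is not produced.
cAMP is absent, so QuvG is active.
With repressor QuvG bound, *oxaP* is not transcribed.

OFF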